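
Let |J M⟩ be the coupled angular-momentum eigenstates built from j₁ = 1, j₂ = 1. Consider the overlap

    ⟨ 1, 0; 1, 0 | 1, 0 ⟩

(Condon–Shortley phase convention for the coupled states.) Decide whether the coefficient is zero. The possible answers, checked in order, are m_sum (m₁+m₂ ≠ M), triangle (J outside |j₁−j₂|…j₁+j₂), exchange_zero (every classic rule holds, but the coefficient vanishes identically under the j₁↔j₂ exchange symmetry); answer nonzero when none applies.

m-sum: m₁+m₂ = 0+0 = 0, M = 0  ✓
triangle: |j₁−j₂| = 0 ≤ J = 1 ≤ j₁+j₂ = 2  ✓
exchange: j₁=j₂ and m₁=m₂, and (−1)^(j₁+j₂−J) = (−1)^1 = −1 forces ⟨j₁m₁;j₂m₂|JM⟩ = −⟨j₂m₂;j₁m₁|JM⟩ = −⟨j₁m₁;j₂m₂|JM⟩ ⇒ the coefficient vanishes identically
Racah sum check: Σ_k collapses to 0 ⇒ CG = 0

exchange_zero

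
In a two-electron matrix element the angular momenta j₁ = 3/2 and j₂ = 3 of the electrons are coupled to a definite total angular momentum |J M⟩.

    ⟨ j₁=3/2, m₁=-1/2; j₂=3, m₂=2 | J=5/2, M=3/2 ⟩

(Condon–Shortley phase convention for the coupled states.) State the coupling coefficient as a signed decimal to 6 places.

+√(1/14) ≈ +0.267261

triangle: 2!*1!*4!/8! = 48/40320
(j±m)!: 1!*2!*5!*1!*4!*1! = 5760
prefactor² = (2J+1)*Δ*N² = 288/7
  k=1: −1/(1!*1!*1!*4!*0!*0!) = -1/24
  k=2: +1/(2!*0!*0!*3!*1!*1!) = 1/12
Σ = 1/24  ⇒  CG² = 288/7*(1/24)² = 1/14
CG = +√(1/14) = +0.267261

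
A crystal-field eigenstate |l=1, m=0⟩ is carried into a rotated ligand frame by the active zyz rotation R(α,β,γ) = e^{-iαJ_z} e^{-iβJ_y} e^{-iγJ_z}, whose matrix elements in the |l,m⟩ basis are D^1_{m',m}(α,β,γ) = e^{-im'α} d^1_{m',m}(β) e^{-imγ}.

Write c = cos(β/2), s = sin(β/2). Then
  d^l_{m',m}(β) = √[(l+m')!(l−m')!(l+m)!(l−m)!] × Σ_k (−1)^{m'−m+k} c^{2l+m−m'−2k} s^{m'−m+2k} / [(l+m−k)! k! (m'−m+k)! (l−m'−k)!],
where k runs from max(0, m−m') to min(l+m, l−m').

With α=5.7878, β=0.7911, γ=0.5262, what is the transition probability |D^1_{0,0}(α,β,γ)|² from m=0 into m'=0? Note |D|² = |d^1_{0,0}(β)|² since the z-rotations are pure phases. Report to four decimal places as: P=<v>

First d^1_{0,0}(β=0.7911), then the phase factors e^{-i(0)α} and e^{-i(0)γ}:
With c≡cos(β/2)=0.922785 and s≡sin(β/2)=0.385316, N=[1·1·1·1]^{1/2}=1.000000
Admissible k: 0..1 (factorial args all ≥0)
  k=0: (−1)^0·1.0000/(1)·0.9228^2·0.3853^0 = +0.851532
  k=1: (−1)^1·1.0000/(1)·0.9228^0·0.3853^2 = -0.148468
d^1_{0,0}(0.7911) = +0.851532 -0.148468 = +0.703064
|D^1_{0,0}|² = |d^1_{0,0}(β)|² = (+0.703064)² = 0.494298 (the z-rotation phases have unit modulus)

P=0.4943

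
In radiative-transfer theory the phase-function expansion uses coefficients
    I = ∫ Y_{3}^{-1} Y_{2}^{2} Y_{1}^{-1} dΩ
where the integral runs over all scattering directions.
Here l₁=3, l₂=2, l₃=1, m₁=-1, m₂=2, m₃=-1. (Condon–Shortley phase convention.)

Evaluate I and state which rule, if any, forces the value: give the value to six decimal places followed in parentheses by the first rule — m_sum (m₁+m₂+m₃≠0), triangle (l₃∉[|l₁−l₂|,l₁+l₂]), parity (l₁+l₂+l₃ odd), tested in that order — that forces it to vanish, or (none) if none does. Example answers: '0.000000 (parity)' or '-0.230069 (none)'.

Rules hold: Σm=0, L=6 even, 1≤1≤5.
N = 7·5·3 = 105
Δ = 4!·2!·0!/7! = 1/105
Racah Σ t=2..2: t=2:+1/4 = 1/4
⇒ 3j(3 2 1; 0 0 0)² = 3/35, sgn -1
Racah Σ t=4..4: t=4:+1/48 = 1/48
⇒ 3j(3 2 1; -1 2 -1)² = 1/105, sgn +1
4πI² = N·(3j₀)²·(3jₘ)² = 3/35
I = -1·√(0.0857143/4π) = -0.08258890
No selection rule forces the value: the integral is nonzero (none).

-0.082589 (none)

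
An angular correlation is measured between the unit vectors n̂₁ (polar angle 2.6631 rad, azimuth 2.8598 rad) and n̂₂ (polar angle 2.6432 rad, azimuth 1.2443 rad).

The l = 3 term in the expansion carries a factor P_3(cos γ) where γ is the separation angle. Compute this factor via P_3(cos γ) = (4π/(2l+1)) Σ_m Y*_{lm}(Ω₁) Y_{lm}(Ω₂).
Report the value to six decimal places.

Summing Y*_{l m}(θ₁,φ₁)·Y_{l m}(θ₂,φ₂) over m ∈ [−3, 3]; prefactor 4π/(2·3+1) = 1.795196:
  m=-3: Y*=(-0.027021, 0.030474)  Y=(-0.037834, 0.025404)  product (0.000248, -0.001839)
  m=-2: Y*=(-0.162588, 0.102749)  Y=(0.162916, 0.124620)  product (-0.039293, -0.003522)
  m=-1: Y*=(-0.420229, 0.121655)  Y=(0.141582, -0.418121)  product (-0.008630, 0.192931)
  m=+0: Y*=(-0.311378, -0.000000)  Y=(-0.281075, 0.000000)  product (0.087521, 0.000000)
  m=+1: Y*=(0.420229, 0.121655)  Y=(-0.141582, -0.418121)  product (-0.008630, -0.192931)
  m=+2: Y*=(-0.162588, -0.102749)  Y=(0.162916, -0.124620)  product (-0.039293, 0.003522)
  m=+3: Y*=(0.027021, 0.030474)  Y=(0.037834, 0.025404)  product (0.000248, 0.001839)
Σ over m = (-0.007829, -0.000000); ×(4π/7) → (-0.014055, -0.000000). Real part: -0.014055

-0.014055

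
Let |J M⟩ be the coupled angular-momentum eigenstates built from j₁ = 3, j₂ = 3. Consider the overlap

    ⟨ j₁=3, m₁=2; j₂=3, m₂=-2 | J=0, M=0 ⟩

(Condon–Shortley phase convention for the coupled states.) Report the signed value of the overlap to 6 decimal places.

-0.377964  (= −√(1/7))

triangle: 6!·0!·0!/7! = 720/5040
(j±m)!: 5!·1!·1!·5!·0!·0! = 14400
prefactor² = (2J+1)·Δ·N² = 14400/7
  k=1: −1/(1!·5!·0!·0!·0!·0!) = -1/120
Σ = -1/120  ⇒  CG² = 14400/7·(-1/120)² = 1/7
CG = −√(1/7) = -0.377964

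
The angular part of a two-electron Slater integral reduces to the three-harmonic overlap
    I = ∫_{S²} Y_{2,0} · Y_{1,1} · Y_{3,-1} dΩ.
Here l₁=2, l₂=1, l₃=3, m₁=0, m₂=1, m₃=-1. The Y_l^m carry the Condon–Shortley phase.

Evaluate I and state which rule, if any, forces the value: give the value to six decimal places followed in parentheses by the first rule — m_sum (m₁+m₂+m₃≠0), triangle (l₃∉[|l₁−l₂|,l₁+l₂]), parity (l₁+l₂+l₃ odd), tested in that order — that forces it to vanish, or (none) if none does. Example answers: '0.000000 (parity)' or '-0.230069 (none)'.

-0.202301 (none)

Rules hold: Σm=0, L=6 even, 1≤3≤3.
N = 5·3·7 = 105
Δ = 0!·4!·2!/7! = 1/105
Racah Σ t=0..0: t=0:+1/4 = 1/4
⇒ 3j(2 1 3; 0 0 0)² = 3/35, sgn -1
Racah Σ t=0..0: t=0:+1/8 = 1/8
⇒ 3j(2 1 3; 0 1 -1)² = 2/35, sgn +1
4πI² = N·(3j₀)²·(3jₘ)² = 18/35
I = -1·√(0.514286/4π) = -0.20230066
No selection rule forces the value: the integral is nonzero (none).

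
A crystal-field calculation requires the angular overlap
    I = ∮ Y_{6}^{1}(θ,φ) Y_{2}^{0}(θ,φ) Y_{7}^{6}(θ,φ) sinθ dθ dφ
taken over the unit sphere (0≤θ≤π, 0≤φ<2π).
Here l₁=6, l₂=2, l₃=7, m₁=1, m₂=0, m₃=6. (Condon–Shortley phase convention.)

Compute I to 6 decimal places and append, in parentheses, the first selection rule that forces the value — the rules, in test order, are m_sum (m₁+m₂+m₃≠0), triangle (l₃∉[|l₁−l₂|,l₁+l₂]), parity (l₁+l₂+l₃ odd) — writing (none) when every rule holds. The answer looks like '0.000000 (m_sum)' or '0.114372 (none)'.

0.000000 (m_sum)

Σmᵢ = 7 ≠ 0, so the φ-integral vanishes; I = 0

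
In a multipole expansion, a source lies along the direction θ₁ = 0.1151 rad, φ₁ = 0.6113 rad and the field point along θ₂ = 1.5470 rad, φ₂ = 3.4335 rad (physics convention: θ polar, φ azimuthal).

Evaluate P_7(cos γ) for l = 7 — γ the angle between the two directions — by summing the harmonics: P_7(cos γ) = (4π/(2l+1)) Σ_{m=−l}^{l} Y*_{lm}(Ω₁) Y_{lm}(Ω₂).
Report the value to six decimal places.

Summing Y*_{l m}(θ₁,φ₁)·Y_{l m}(θ₂,φ₂) over m ∈ [−7, 7]; prefactor 4π/(2·7+1) = 0.837758:
  term(m=-7) = +0.000000-0.000000i   from Y*(Ω₁)=-0.000000-0.000000i, Y(Ω₂)=+0.227149+0.444358i
  term(m=-6) = -0.000000+0.000000i   from Y*(Ω₁)=-0.000004-0.000002i, Y(Ω₂)=-0.007985-0.043719i
  term(m=-5) = -0.000001+0.000032i   from Y*(Ω₁)=-0.000086+0.000007i, Y(Ω₂)=+0.040383-0.361464i
  term(m=-4) = -0.000019-0.000062i   from Y*(Ω₁)=-0.000956+0.000800i, Y(Ω₂)=-0.020479+0.048012i
  term(m=-3) = -0.002434-0.003463i   from Y*(Ω₁)=-0.003361+0.012480i, Y(Ω₂)=-0.209740+0.251516i
  term(m=-2) = +0.004180+0.003105i   from Y*(Ω₁)=+0.031968+0.088069i, Y(Ω₂)=+0.046373-0.030636i
  term(m=-1) = +0.127967+0.042321i   from Y*(Ω₁)=+0.351055+0.246039i, Y(Ω₂)=+0.301109-0.090481i
  term(m=+0) = -0.050864+0.000000i   from Y*(Ω₁)=+0.899010-0.000000i, Y(Ω₂)=-0.056577+0.000000i
  term(m=+1) = +0.127967-0.042321i   from Y*(Ω₁)=-0.351055+0.246039i, Y(Ω₂)=-0.301109-0.090481i
  term(m=+2) = +0.004180-0.003105i   from Y*(Ω₁)=+0.031968-0.088069i, Y(Ω₂)=+0.046373+0.030636i
  term(m=+3) = -0.002434+0.003463i   from Y*(Ω₁)=+0.003361+0.012480i, Y(Ω₂)=+0.209740+0.251516i
  term(m=+4) = -0.000019+0.000062i   from Y*(Ω₁)=-0.000956-0.000800i, Y(Ω₂)=-0.020479-0.048012i
  term(m=+5) = -0.000001-0.000032i   from Y*(Ω₁)=+0.000086+0.000007i, Y(Ω₂)=-0.040383-0.361464i
  term(m=+6) = -0.000000-0.000000i   from Y*(Ω₁)=-0.000004+0.000002i, Y(Ω₂)=-0.007985+0.043719i
  term(m=+7) = +0.000000+0.000000i   from Y*(Ω₁)=+0.000000-0.000000i, Y(Ω₂)=-0.227149+0.444358i
Accumulated sum +0.208525-0.000000i; after 4π/(2l+1) scaling, +0.174694-0.000000i ⇒ P_7 = 0.174694

0.174694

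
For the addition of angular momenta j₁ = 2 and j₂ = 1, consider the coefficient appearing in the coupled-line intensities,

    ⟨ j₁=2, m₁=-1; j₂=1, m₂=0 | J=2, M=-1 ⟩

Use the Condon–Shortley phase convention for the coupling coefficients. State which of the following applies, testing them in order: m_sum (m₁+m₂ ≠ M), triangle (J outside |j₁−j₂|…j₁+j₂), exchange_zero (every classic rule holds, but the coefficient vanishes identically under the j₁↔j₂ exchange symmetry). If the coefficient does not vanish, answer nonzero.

nonzero

m-sum: m₁+m₂ = -1+0 = -1, M = -1  ✓
triangle: |j₁−j₂| = 1 ≤ J = 2 ≤ j₁+j₂ = 3  ✓
exchange: j₁≠j₂ or m₁≠m₂ — the exchange symmetry imposes no constraint here
value check: CG = −√(1/6) = -0.408248 ≠ 0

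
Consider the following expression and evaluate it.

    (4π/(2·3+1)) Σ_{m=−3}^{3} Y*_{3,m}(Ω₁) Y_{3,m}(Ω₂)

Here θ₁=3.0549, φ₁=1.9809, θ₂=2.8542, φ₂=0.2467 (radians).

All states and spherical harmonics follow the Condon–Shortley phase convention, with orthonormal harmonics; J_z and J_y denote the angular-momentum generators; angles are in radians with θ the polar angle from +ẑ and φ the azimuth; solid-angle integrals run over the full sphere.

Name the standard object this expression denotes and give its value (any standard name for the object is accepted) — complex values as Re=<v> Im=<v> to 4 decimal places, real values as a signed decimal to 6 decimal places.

This sum is the spherical-harmonic addition theorem: it equals the Legendre polynomial P_l(cos γ) of the angle γ between the two directions.
Addition theorem: P_3(cos γ) = (4π/7) Σ_m Y*_{lm}(Ω₁) Y_{lm}(Ω₂), m = −3…3:
  term(m=-3) = +0.000001-0.000002i   from Y*(Ω₁)=+0.000255-0.000090i, Y(Ω₂)=+0.007016-0.006408i
  term(m=-2) = -0.000569-0.000193i   from Y*(Ω₁)=+0.005206+0.005582i, Y(Ω₂)=-0.069352+0.037295i
  term(m=-1) = -0.005946+0.036062i   from Y*(Ω₁)=-0.044208+0.101686i, Y(Ω₂)=+0.319645-0.080496i
  term(m=+0) = +0.417321+0.000000i   from Y*(Ω₁)=-0.729614-0.000000i, Y(Ω₂)=-0.571975+0.000000i
  term(m=+1) = -0.005946-0.036062i   from Y*(Ω₁)=+0.044208+0.101686i, Y(Ω₂)=-0.319645-0.080496i
  term(m=+2) = -0.000569+0.000193i   from Y*(Ω₁)=+0.005206-0.005582i, Y(Ω₂)=-0.069352-0.037295i
  term(m=+3) = +0.000001+0.000002i   from Y*(Ω₁)=-0.000255-0.000090i, Y(Ω₂)=-0.007016-0.006408i
Σ over m = +0.404294-0.000000i; ×(4π/7) → +0.725787-0.000000i. Real part: 0.725787

Legendre polynomial (addition theorem), +0.725787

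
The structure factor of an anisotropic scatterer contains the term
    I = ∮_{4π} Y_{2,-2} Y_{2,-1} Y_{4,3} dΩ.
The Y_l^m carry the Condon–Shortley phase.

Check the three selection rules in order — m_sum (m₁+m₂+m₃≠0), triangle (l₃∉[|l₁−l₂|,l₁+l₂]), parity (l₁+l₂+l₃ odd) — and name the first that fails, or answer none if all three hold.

none

azimuthal sum: -2 − 1 + 3 = 0  ✓
0 ≤ 4 ≤ 4 (triangle on l)  ✓
L = 2 + 2 + 4 = 8 (even)  ✓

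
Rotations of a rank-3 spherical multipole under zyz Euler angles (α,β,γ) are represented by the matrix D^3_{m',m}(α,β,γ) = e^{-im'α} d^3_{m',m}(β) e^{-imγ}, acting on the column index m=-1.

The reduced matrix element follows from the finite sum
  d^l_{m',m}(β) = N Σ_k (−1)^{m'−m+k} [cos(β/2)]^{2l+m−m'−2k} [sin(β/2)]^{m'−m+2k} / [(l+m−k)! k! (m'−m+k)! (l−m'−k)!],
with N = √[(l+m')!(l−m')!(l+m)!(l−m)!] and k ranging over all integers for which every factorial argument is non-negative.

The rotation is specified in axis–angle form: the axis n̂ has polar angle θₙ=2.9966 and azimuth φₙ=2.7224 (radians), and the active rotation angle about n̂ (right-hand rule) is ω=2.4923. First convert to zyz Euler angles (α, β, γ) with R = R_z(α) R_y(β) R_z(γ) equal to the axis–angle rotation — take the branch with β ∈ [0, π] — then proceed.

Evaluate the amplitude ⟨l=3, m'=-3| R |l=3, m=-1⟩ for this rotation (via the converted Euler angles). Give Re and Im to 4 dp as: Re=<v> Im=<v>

Re=-0.0622 Im=-0.0319

Axis–angle → zyz. n̂ = (sinθₙcosφₙ, sinθₙsinφₙ, cosθₙ) = (-0.131975, +0.058809, -0.989507), ω = 2.4923.
R = I cosω + sinω [n̂]ₓ + (1−cosω) n̂n̂ᵀ gives
  R = [-0.765221, +0.584336, +0.270165; -0.612222, -0.790298, -0.024747; +0.199050, -0.184337, +0.962496]
β = atan2(√(R₁₃²+R₂₃²), R₃₃) = 0.274739; α = atan2(R₂₃, R₁₃) mod 2π = 6.191841; γ = atan2(R₃₂, −R₃₁) mod 2π = 3.888634
First d^3_{-3,-1}(β=0.2747), then the phase factors e^{-i(-3)α} and e^{-i(-1)γ}:
Half-angle: c=0.990580, s=0.136938. N=√(1·720·2·24)=185.903201
Admissible k: 2..2 (factorial args all ≥0)
  k=2: (−1)^0·185.9032/(48)·0.9906^4·0.1369^2 = +0.069928
d^3_{-3,-1}(0.2747) = +0.069928
Attach z-rotation phases: D = e^{-i(-3)(6.1918)}·(+0.069928)·e^{-i(-1)(3.8886)} = -0.062250-0.031857i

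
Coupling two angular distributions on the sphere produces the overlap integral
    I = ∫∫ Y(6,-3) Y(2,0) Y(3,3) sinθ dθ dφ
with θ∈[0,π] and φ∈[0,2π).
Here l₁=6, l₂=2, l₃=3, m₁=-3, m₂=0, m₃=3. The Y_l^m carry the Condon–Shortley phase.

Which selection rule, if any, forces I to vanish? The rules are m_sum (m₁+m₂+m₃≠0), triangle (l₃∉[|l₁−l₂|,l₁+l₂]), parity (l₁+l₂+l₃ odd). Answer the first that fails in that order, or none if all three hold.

Σmᵢ = 0  ✓
l₃∈[|l₁−l₂|,l₁+l₂]=[4,8] required, l₃=3 fails  ✗
Σlᵢ = 11 ⇒ odd

triangle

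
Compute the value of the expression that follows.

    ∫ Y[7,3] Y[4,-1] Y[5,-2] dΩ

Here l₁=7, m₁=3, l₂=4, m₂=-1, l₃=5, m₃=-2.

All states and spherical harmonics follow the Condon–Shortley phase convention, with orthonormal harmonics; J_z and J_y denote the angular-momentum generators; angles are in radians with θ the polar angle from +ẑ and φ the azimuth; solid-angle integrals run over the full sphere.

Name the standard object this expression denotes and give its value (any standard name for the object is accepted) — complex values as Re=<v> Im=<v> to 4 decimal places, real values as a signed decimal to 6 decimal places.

This is a Gaunt coefficient — the integral of a triple product of spherical harmonics over the sphere.
Checks pass: Σm=0; 16 even; l₃=5∈[3,11].
(2·7+1)(2·4+1)(2·5+1) = 1485
Δ: 6! 8! 2! / 17! → 1/6126120
sum: t=2:+1/69120 t=3:−1/20736 t=4:+1/69120 = -1/51840
3j²(7 4 5; 0 0 0) = Δ·Π!·Σ² = 280/21879  (sign +1)
sum: t=1:−1/172800 t=2:+1/69120 t=3:−1/362880 = 43/7257600
3j²(7 4 5; 3 -1 -2) = Δ·Π!·Σ² = 1849/170170  (sign -1)
combine: 4πI² = 1485·280/21879·1849/170170 = 110940/537251
take √, sign -1: I = -0.12818893

Gaunt coefficient, -0.128189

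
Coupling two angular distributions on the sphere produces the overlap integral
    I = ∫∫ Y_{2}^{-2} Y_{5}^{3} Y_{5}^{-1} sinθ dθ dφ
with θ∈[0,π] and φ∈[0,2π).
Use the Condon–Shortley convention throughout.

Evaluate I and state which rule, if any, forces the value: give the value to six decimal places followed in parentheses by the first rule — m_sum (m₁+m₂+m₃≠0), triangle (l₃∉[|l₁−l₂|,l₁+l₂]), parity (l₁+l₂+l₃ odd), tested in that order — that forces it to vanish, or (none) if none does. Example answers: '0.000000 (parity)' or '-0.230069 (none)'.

0.171169 (none)

Checks pass: Σm=0; 12 even; l₃=5∈[3,7].
(2·2+1)(2·5+1)(2·5+1) = 605
Δ: 2! 2! 8! / 13! → 1/38610
sum: t=0:+1/2880 t=1:−1/576 t=2:+1/2880 = -1/960
3j²(2 5 5; 0 0 0) = Δ·Π!·Σ² = 10/429  (sign +1)
sum: t=2:+1/5760 = 1/5760
3j²(2 5 5; -2 3 -1) = Δ·Π!·Σ² = 56/2145  (sign +1)
combine: 4πI² = 605·10/429·56/2145 = 560/1521
take √, sign +1: I = 0.17116875
No selection rule forces the value: the integral is nonzero (none).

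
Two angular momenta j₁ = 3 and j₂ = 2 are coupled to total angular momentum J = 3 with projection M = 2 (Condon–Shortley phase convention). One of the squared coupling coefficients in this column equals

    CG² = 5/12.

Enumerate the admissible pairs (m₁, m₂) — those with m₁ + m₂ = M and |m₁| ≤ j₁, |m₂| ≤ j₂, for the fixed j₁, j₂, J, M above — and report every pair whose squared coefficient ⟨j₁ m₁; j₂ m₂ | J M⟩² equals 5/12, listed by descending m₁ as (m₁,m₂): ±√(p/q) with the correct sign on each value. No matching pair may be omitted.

Admissible pairs with m₁+m₂ = M = 2: (0,2), (1,1), (2,0), (3,-1)
  (m₁,m₂)=(3,-1): CG² = 5/12, CG = +√(5/12)   ← matches the target
  (m₁,m₂)=(2,0): CG² = 0/1, CG = 0
  (m₁,m₂)=(1,1): CG² = 1/4, CG = −√(1/4)
  (m₁,m₂)=(0,2): CG² = 1/3, CG = +√(1/3)
Pairs with CG² = 5/12: (3,-1): +√(5/12)

(3,-1): +√(5/12)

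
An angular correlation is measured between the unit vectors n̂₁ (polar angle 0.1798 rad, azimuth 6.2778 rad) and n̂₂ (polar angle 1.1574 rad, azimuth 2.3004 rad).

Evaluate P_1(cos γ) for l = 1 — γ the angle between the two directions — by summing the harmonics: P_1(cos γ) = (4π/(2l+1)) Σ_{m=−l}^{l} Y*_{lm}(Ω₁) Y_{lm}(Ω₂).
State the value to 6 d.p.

0.285426

Summing Y*_{l m}(θ₁,φ₁)·Y_{l m}(θ₂,φ₂) over m ∈ [−1, 1]; prefactor 4π/(2·1+1) = 4.188790:
  m=-1: Y*=0.06178 - 0.00033j  Y=-0.21090 - 0.23585j  product -0.01311 - 0.01450j
  m=+0: Y*=0.48073 + 0.00000j  Y=0.19628 + 0.00000j  product 0.09436 + 0.00000j
  m=+1: Y*=-0.06178 - 0.00033j  Y=0.21090 - 0.23585j  product -0.01311 + 0.01450j
Σ over m = 0.06814 + 0.00000j; ×(4π/3) → 0.28543 + 0.00000j. Real part: 0.285426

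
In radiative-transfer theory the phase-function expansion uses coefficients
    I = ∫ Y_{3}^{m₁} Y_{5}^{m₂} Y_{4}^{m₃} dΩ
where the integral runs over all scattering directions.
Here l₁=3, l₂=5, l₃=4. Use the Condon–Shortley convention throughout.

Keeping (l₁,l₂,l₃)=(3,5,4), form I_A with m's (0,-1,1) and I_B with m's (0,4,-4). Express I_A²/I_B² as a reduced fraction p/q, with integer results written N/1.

361/1176

l's match ⇒ only the (l;m) 3-j factors differ between A and B.
A: triangle coeff Δ(3,5,4) = 1/180180; Σ_t [1,3]: t=1:−1/432 t=2:+1/192 t=3:−1/1440 = 19/8640; (3j)²=361/30030 [(3 5 4; 0 -1 1)], sign=-1
B: triangle coeff Δ(3,5,4) = 1/180180; Σ_t [3,3]: t=3:−1/8640 = -1/8640; (3j)²=28/715 [(3 5 4; 0 4 -4)], sign=-1
I_A²/I_B² = (361/30030)/(28/715) = 361/1176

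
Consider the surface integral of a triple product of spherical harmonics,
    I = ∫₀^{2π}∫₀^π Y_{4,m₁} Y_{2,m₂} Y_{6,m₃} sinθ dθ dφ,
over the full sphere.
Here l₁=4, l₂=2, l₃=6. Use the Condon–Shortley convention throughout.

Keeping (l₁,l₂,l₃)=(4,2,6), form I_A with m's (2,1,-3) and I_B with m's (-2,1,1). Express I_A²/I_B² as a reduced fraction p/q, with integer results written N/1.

Same 4,2,6: normalisation and zero-m 3j drop out of the ratio.
A: Δ: 0! 8! 4! / 13! → 1/6435; sum: t=0:+1/8640 = 1/8640; 3j²(4 2 6; 2 1 -3) = Δ·Π!·Σ² = 28/715  (sign -1)
B: Δ: 0! 8! 4! / 13! → 1/6435; sum: t=0:+1/8640 = 1/8640; 3j²(4 2 6; -2 1 1) = Δ·Π!·Σ² = 14/1287  (sign -1)
I_A²/I_B² = (28/715)/(14/1287) = 18/5

18/5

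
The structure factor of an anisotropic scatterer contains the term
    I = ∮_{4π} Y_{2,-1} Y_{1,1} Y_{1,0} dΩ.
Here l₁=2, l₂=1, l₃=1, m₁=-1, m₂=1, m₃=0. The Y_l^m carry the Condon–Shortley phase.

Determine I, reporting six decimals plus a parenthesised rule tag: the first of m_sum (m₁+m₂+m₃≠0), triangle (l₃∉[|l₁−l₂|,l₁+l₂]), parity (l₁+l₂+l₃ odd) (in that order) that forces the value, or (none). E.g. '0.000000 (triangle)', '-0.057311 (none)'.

Checks pass: Σm=0; 4 even; l₃=1∈[1,3].
(2·2+1)(2·1+1)(2·1+1) = 45
Δ: 2! 2! 0! / 5! → 1/30
sum: t=1:−1/1 = -1/1
3j²(2 1 1; 0 0 0) = Δ·Π!·Σ² = 2/15  (sign +1)
sum: t=2:+1/2 = 1/2
3j²(2 1 1; -1 1 0) = Δ·Π!·Σ² = 1/10  (sign -1)
combine: 4πI² = 45·2/15·1/10 = 3/5
take √, sign -1: I = -0.21850969
No selection rule forces the value: the integral is nonzero (none).

-0.218510 (none)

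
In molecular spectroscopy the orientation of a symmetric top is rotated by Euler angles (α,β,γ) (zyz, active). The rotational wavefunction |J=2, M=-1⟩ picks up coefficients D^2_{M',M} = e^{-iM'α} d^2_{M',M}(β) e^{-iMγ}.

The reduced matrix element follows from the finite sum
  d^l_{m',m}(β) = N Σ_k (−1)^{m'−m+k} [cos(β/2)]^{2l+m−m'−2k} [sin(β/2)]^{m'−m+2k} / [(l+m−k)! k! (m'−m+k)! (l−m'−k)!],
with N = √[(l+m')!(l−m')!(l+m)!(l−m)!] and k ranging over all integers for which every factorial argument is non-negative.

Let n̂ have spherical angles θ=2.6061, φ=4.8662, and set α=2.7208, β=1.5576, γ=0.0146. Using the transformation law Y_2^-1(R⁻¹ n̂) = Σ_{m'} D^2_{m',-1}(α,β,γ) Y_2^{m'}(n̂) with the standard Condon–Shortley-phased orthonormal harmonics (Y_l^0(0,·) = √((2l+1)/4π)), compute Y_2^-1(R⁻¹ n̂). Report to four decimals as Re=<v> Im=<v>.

Need the full column D^2_{m',-1} for m'=−2..2 at α=2.7208, β=1.5576, γ=0.0146.
cos(β/2)=0.711757, sin(β/2)=0.702426
d^2_{-2,-1}: single k=1 term ⇒ +0.506554;  D = +0.342986-0.372770i
d^2_{-1,-1}: k∈[0..1] ⇒ +0.256642 -0.749869 = -0.493228;  D = +0.453095-0.194882i
d^2_{0,-1}: k∈[0..1] ⇒ -0.620399 +0.604239 = -0.016160;  D = -0.016159-0.000236i
d^2_{1,-1}: k∈[0..1] ⇒ +0.749869 -0.243446 = +0.506424;  D = -0.459177-0.213593i
d^2_{2,-1}: single k=0 term ⇒ -0.493359;  D = -0.323310-0.372658i
Y_2^{m'}(θ=2.6061,φ=4.8662) and Σ D·Y over m':
  (+0.3430-0.3728i)·(-0.0959+0.0305i)  (+0.4531-0.1949i)·(-0.0519-0.3350i)  (-0.0162-0.0002i)·(+0.3844+0.0000i)  (-0.4592-0.2136i)·(+0.0519-0.3350i)  (-0.3233-0.3727i)·(-0.0959-0.0305i)
Y_2^-1(R⁻¹ n̂) = -0.192325+0.092717i

Re=-0.1923 Im=0.0927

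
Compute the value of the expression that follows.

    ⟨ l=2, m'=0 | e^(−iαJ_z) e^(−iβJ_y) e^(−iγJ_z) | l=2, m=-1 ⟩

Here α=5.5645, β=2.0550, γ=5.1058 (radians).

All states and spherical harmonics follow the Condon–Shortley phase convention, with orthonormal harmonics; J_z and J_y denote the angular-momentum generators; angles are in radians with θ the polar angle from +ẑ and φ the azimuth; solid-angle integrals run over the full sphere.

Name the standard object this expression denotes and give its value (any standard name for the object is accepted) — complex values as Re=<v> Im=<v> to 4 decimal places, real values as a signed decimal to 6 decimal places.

Wigner D-matrix element, Re=0.1934 Im=-0.4660

This is a Wigner D-matrix element — the rotation-matrix element ⟨l m'| R(α,β,γ) |l m⟩ in the angular-momentum basis.
D^2_{0,-1}(5.5645,2.0550,5.1058) = e^{-i·0·5.5645}·d^2_{0,-1}(2.0550)·e^{-i·-1·5.1058}. Compute d first:
With c≡cos(β/2)=0.516960 and s≡sin(β/2)=0.856009, N=[2·2·1·6]^{1/2}=4.898979
The bounds max(0,m−m')=0 and min(l+m,l−m')=1 give 2 terms
  k=0: (−1)^1·4.8990/(2)·0.5170^3·0.8560^1 = -0.289685
  k=1: (−1)^2·4.8990/(2)·0.5170^1·0.8560^3 = +0.794270
d^2_{0,-1}(2.0550) = -0.289685 +0.794270 = +0.504585
D = (+1.000000+0.000000i)·(+0.504585)·(+0.383341-0.923607i) = +0.193428-0.466038i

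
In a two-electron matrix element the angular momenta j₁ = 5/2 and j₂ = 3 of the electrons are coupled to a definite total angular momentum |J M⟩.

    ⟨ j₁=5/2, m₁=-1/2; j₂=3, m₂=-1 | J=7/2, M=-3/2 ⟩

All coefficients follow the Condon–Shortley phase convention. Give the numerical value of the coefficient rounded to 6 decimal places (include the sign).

j₁+j₂−J=2  J+j₁−j₂=3  J−j₁+j₂=4  j₁+j₂+J+1=10
(j₁±m₁, j₂±m₂, J±M) = (2,3,2,4,2,5)
P² = 3072/35
sum k=0..2:
  [0] +1/48 = 1/48
  [1] −1/12 = -1/12
  [2] +1/96 = 1/96
S = -5/96
C² = P²·S² = 5/21 ; C = -0.487950

−√(5/21) ≈ -0.487950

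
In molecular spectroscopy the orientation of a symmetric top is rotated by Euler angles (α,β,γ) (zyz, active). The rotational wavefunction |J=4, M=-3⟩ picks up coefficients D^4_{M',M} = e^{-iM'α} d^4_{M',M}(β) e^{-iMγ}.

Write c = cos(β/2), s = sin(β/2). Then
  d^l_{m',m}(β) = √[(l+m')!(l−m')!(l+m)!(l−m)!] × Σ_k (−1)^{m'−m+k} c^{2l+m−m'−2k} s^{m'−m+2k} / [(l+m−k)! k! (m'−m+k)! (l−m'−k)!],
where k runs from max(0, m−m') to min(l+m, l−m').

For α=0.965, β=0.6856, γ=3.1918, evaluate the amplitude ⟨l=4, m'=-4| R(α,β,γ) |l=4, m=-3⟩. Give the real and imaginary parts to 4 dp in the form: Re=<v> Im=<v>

Re=0.4034 Im=0.4772

D^4_{-4,-3}(0.9650,0.6856,3.1918) = e^{-i·-4·0.9650}·d^4_{-4,-3}(0.6856)·e^{-i·-3·3.1918}. Compute d first:
With c≡cos(β/2)=0.941817 and s≡sin(β/2)=0.336125, N=[1·40320·1·5040]^{1/2}=14255.272709
Admissible k: 1..1 (factorial args all ≥0)
  k=1: (−1)^0·14255.2727/(5040)·0.9418^7·0.3361^1 = +0.624903
d^4_{-4,-3}(0.6856) = +0.624903
D = (-0.752855-0.658186i)·(+0.624903)·(-0.988678-0.150053i) = +0.403418+0.477240i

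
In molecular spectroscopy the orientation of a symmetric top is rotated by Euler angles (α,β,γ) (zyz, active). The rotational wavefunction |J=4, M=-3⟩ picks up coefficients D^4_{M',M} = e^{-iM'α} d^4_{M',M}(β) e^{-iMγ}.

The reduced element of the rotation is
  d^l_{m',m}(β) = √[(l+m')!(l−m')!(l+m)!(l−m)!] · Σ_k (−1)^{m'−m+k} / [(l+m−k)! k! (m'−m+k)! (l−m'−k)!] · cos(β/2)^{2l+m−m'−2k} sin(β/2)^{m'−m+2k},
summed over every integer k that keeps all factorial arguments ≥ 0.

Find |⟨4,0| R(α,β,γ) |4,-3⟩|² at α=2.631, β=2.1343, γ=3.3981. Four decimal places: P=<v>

First d^4_{0,-3}(β=2.1343), then the phase factors e^{-i(0)α} and e^{-i(-3)γ}:
Half-angle: c=0.482622, s=0.875829. N=√(24·24·1·5040)=1703.830978
k: max(0,(-3)−(0))=0 … min(4+(-3),4−(0))=1
  k=0: (−1)^3·1703.8310/(144)·0.4826^5·0.8758^3 = -0.208141
  k=1: (−1)^4·1703.8310/(144)·0.4826^3·0.8758^5 = +0.685459
d^4_{0,-3}(2.1343) = -0.208141 +0.685459 = +0.477318
|D^4_{0,-3}|² = |d^4_{0,-3}(β)|² = (+0.477318)² = 0.227833 (the z-rotation phases have unit modulus)

P=0.2278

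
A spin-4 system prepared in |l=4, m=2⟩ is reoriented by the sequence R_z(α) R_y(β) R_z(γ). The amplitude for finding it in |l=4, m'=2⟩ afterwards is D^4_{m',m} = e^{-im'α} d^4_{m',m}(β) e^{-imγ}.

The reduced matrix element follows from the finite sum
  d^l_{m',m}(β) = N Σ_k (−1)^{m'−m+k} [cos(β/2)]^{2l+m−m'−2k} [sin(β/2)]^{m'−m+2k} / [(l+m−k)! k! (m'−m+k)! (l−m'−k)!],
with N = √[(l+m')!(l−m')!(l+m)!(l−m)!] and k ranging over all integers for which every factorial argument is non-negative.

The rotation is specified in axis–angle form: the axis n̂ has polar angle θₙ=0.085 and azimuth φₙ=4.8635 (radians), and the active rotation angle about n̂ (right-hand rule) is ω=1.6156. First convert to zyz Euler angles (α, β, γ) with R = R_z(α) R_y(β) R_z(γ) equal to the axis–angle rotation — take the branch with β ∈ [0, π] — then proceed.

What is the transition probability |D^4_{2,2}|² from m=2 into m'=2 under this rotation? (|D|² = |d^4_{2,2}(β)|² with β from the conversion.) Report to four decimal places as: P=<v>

Axis–angle → zyz. n̂ = (sinθₙcosφₙ, sinθₙsinφₙ, cosθₙ) = (+0.012780, -0.083930, +0.996390), ω = 1.6156.
R = I cosω + sinω [n̂]ₓ + (1−cosω) n̂n̂ᵀ gives
  R = [-0.044618, -0.996510, -0.070542; +0.994269, -0.037429, -0.100140; +0.097150, -0.074605, +0.992470]
β = atan2(√(R₁₃²+R₂₃²), R₃₃) = 0.122800; α = atan2(R₂₃, R₁₃) mod 2π = 4.098697; γ = atan2(R₃₂, −R₃₁) mod 2π = 3.796475
D^4_{2,2}(4.0987,0.1228,3.7965) = e^{-i·2·4.0987}·d^4_{2,2}(0.1228)·e^{-i·2·3.7965}. Compute d first:
With c≡cos(β/2)=0.998116 and s≡sin(β/2)=0.061361, N=[720·2·720·2]^{1/2}=1440.000000
The bounds max(0,m−m')=0 and min(l+m,l−m')=2 give 3 terms
  k=0: (−1)^0·1440.0000/(1440)·0.9981^8·0.0614^0 = +0.985024
  k=1: (−1)^1·1440.0000/(120)·0.9981^6·0.0614^2 = -0.044674
  k=2: (−1)^2·1440.0000/(96)·0.9981^4·0.0614^4 = +0.000211
d^4_{2,2}(0.1228) = +0.985024 -0.044674 +0.000211 = +0.940561
|D^4_{2,2}|² = |d^4_{2,2}(β)|² = (+0.940561)² = 0.884655 (the z-rotation phases have unit modulus)

P=0.8847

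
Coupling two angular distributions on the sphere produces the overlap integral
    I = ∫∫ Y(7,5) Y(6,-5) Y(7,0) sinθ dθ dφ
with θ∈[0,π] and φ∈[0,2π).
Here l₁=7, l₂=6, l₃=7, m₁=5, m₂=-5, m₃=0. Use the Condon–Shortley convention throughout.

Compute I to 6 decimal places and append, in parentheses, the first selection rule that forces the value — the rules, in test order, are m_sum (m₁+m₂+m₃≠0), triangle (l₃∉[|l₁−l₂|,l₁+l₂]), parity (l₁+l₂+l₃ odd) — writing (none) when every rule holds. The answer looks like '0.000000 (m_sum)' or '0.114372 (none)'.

-0.148333 (none)

Checks pass: Σm=0; 20 even; l₃=7∈[1,13].
(2·7+1)(2·6+1)(2·7+1) = 2925
Δ: 6! 8! 6! / 21! → 1/2444321880
sum: t=0:+1/2612736000 t=1:−1/20736000 t=2:+1/1658880 t=3:−1/746496 t=4:+1/1658880 t=5:−1/20736000 t=6:+1/2612736000 = -1/4354560
3j²(7 6 7; 0 0 0) = Δ·Π!·Σ² = 1000/138567  (sign +1)
sum: t=0:+1/124416000 t=1:−1/435456000 = 1/174182400
3j²(7 6 7; 5 -5 0) = Δ·Π!·Σ² = 55/4199  (sign -1)
combine: 4πI² = 2925·1000/138567·55/4199 = 375000/1356277
take √, sign -1: I = -0.14833256
No selection rule forces the value: the integral is nonzero (none).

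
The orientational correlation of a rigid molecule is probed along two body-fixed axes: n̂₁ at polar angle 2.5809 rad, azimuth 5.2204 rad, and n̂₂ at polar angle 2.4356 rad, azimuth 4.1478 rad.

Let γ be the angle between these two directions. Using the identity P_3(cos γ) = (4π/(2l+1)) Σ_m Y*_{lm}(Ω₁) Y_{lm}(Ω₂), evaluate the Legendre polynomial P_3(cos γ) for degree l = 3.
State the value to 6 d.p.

Addition theorem: P_3(cos γ) = (4π/7) Σ_m Y*_{lm}(Ω₁) Y_{lm}(Ω₂), m = −3…3:
  m=-3: (-0.062672+0.002933i) × (+0.113081+0.013976i) = -0.007128-0.000544i  (running Σ = -0.007128-0.000544i)
  m=-2: (+0.128922+0.208042i) × (+0.139912+0.295949i) = -0.043532+0.067262i  (running Σ = -0.050660+0.066718i)
  m=-1: (+0.216194-0.388314i) × (-0.212642+0.335737i) = +0.084399+0.155156i  (running Σ = +0.033739+0.221874i)
  m=0: (-0.185226-0.000000i) × (+0.029715+0.000000i) = -0.005504-0.000000i  (running Σ = +0.028235+0.221874i)
  m=1: (-0.216194-0.388314i) × (+0.212642+0.335737i) = +0.084399-0.155156i  (running Σ = +0.112635+0.066718i)
  m=2: (+0.128922-0.208042i) × (+0.139912-0.295949i) = -0.043532-0.067262i  (running Σ = +0.069103-0.000544i)
  m=3: (+0.062672+0.002933i) × (-0.113081+0.013976i) = -0.007128+0.000544i  (running Σ = +0.061975-0.000000i)
Accumulated sum +0.061975-0.000000i; after 4π/(2l+1) scaling, +0.111257-0.000000i ⇒ P_3 = 0.111257

0.111257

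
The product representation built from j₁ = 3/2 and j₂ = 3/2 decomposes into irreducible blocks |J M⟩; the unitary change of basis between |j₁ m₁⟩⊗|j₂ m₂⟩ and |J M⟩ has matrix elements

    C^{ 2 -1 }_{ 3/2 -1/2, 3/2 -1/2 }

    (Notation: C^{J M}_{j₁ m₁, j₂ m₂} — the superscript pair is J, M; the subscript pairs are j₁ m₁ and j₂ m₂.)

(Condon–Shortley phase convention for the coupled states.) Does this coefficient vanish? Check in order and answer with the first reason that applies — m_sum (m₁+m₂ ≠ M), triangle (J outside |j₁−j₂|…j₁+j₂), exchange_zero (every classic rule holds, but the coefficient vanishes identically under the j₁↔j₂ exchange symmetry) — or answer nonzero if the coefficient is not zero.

exchange_zero

m-sum: m₁+m₂ = -1/2+(-1/2) = -1, M = -1  ✓
triangle: |j₁−j₂| = 0 ≤ J = 2 ≤ j₁+j₂ = 3  ✓
exchange: j₁=j₂ and m₁=m₂, and (−1)^(j₁+j₂−J) = (−1)^1 = −1 forces ⟨j₁m₁;j₂m₂|JM⟩ = −⟨j₂m₂;j₁m₁|JM⟩ = −⟨j₁m₁;j₂m₂|JM⟩ ⇒ the coefficient vanishes identically
Racah sum check: Σ_k collapses to 0 ⇒ CG = 0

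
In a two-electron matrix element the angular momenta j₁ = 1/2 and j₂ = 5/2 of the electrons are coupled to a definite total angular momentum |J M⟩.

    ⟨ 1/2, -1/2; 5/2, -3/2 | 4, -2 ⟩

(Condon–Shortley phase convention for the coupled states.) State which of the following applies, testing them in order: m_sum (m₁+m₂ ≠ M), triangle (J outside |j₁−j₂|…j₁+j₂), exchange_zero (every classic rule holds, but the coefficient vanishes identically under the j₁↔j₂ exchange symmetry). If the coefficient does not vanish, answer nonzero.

triangle

m-sum: m₁+m₂ = -1/2+(-3/2) = -2, M = -2  ✓
triangle: need |j₁−j₂| ≤ J ≤ j₁+j₂, i.e. J ∈ [2, 3]; J = 4 is outside ✗ ⇒ coefficient is 0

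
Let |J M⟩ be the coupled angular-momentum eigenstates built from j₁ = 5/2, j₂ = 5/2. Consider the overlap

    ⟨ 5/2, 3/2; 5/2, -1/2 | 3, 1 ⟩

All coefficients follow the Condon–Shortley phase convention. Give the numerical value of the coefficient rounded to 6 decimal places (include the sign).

+√(1/30) = +0.182574

triangle: 2!*3!*3!/9! = 72/362880
(j±m)!: 4!*1!*2!*3!*4!*2! = 13824
prefactor² = (2J+1)*Δ*N² = 96/5
  k=0: +1/(0!*2!*1!*2!*2!*1!) = 1/8
  k=1: −1/(1!*1!*0!*1!*3!*2!) = -1/12
Σ = 1/24  ⇒  CG² = 96/5*(1/24)² = 1/30
CG = +√(1/30) = +0.182574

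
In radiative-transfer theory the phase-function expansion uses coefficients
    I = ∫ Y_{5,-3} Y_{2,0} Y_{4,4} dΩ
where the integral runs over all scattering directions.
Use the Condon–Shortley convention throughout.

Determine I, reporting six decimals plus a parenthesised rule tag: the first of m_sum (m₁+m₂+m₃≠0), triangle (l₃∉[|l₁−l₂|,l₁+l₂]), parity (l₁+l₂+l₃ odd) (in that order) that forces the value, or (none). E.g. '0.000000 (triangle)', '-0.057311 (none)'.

m-sum = -3 + 0 + 4 = 1 ≠ 0 ⇒ I = 0

0.000000 (m_sum)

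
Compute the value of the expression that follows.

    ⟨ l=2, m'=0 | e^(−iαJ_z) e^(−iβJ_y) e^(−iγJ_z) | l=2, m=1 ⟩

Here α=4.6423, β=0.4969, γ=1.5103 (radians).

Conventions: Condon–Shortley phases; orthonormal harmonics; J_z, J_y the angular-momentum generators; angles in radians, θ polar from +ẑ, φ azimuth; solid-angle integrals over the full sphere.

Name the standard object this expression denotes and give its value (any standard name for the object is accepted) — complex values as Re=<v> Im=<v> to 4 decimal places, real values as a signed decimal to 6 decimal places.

This is a Wigner D-matrix element — the rotation-matrix element ⟨l m'| R(α,β,γ) |l m⟩ in the angular-momentum basis.
D^2_{0,1}(4.6423,0.4969,1.5103) = e^{-i·0·4.6423}·d^2_{0,1}(0.4969)·e^{-i·1·1.5103}. Compute d first:
c=cos(0.496900/2)=0.969295, s=sin(0.496900/2)=0.245902; N=√[2·2·6·1]=4.898979
Admissible k: 1..2 (factorial args all ≥0)
  k=1: (−1)^0·4.8990/(2)·0.9693^3·0.2459^1 = +0.548536
  k=2: (−1)^1·4.8990/(2)·0.9693^1·0.2459^3 = -0.035303
d^2_{0,1}(0.4969) = +0.548536 -0.035303 = +0.513232
Phases: e^{-i·(0)·4.6423}=+1.000000+0.000000i, e^{-i·(1)·1.5103}=+0.060459-0.998171i ⇒ D=+0.031030-0.512293i

Wigner D-matrix element, Re=0.0310 Im=-0.5123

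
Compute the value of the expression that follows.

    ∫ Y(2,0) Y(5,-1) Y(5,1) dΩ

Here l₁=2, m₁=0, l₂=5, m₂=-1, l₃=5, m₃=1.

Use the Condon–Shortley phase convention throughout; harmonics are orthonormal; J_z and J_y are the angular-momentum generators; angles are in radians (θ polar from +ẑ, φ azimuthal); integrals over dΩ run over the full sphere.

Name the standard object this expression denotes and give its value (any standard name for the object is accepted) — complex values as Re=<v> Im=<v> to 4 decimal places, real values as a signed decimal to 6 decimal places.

Gaunt coefficient, -0.145565

This is a Gaunt coefficient — the integral of a triple product of spherical harmonics over the sphere.
Rules hold: Σm=0, L=12 even, 3≤5≤7.
N = 5·11·11 = 605
Δ = 2!·2!·8!/13! = 1/38610
Racah Σ t=0..2: t=0:+1/2880 t=1:−1/576 t=2:+1/2880 = -1/960
⇒ 3j(2 5 5; 0 0 0)² = 10/429, sgn +1
Racah Σ t=0..2: t=0:+1/2304 t=1:−1/720 t=2:+1/5760 = -1/1280
⇒ 3j(2 5 5; 0 -1 1)² = 27/1430, sgn -1
4πI² = N·(3j₀)²·(3jₘ)² = 45/169
I = -1·√(0.266272/4π) = -0.14556534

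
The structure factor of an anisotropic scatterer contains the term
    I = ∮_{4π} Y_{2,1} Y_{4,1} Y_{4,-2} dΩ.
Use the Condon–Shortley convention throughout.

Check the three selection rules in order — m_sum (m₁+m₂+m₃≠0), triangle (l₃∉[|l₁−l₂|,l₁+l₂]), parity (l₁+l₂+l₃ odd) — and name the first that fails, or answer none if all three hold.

azimuthal sum: 1 + 1 − 2 = 0  ✓
2 ≤ 4 ≤ 6 (triangle on l)  ✓
L = 2 + 4 + 4 = 10 (even)  ✓

none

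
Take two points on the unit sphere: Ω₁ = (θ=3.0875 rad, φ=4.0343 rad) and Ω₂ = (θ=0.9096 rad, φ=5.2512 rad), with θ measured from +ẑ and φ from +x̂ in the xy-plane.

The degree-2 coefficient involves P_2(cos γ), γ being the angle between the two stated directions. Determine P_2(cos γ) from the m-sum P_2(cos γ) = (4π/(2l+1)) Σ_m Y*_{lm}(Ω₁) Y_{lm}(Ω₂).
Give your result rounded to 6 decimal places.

Summing Y*_{l m}(θ₁,φ₁)·Y_{l m}(θ₂,φ₂) over m ∈ [−2, 2]; prefactor 4π/(2·2+1) = 2.513274:
  m=-2: (-0.000240, 0.001103) × (-0.113916, 0.211947) = (-0.000206, -0.000177)  (running Σ = (-0.000206, -0.000177))
  m=-1: (0.026164, 0.032481) × (0.192120, 0.321370) = (-0.005412, 0.014648)  (running Σ = (-0.005618, 0.014472))
  m=0: (0.628017, -0.000000) × (0.041384, 0.000000) = (0.025990, 0.000000)  (running Σ = (0.020372, 0.014472))
  m=1: (-0.026164, 0.032481) × (-0.192120, 0.321370) = (-0.005412, -0.014648)  (running Σ = (0.014960, -0.000177))
  m=2: (-0.000240, -0.001103) × (-0.113916, -0.211947) = (-0.000206, 0.000177)  (running Σ = (0.014753, 0.000000))
Σ over m = (0.014753, 0.000000); ×(4π/5) → (0.037079, 0.000000). Real part: 0.037079

0.037079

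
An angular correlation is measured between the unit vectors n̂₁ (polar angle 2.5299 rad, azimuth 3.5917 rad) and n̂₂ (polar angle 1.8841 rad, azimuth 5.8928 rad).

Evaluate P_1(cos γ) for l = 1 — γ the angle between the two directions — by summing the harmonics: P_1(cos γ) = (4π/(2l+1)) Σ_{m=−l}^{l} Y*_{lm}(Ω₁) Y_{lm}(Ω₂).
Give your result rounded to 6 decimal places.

Summing Y*_{l m}(θ₁,φ₁)·Y_{l m}(θ₂,φ₂) over m ∈ [−1, 1]; prefactor 4π/(2·1+1) = 4.188790:
  term(m=-1) = (-0.043501, -0.048579)   from Y*(Ω₁)=(-0.178641, -0.086317), Y(Ω₂)=(0.303947, 0.125076)
  term(m=+0) = (0.060237, 0.000000)   from Y*(Ω₁)=(-0.400008, -0.000000), Y(Ω₂)=(-0.150589, 0.000000)
  term(m=+1) = (-0.043501, 0.048579)   from Y*(Ω₁)=(0.178641, -0.086317), Y(Ω₂)=(-0.303947, 0.125076)
Σ over m = (-0.026766, 0.000000); ×(4π/3) → (-0.112115, 0.000000). Real part: -0.112115

-0.112115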